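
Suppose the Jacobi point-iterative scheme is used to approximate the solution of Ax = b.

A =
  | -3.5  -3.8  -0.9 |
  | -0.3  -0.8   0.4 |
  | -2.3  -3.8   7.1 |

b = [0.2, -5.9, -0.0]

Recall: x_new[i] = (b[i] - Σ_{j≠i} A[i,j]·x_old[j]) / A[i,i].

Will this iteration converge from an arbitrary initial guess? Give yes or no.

Split A = D + L + U, D = diag(-3.5, -0.8, 7.1).
T_J = -D⁻¹(L+U): T[2,0] = -(-2.3)/(7.1) = +0.3239; T[2,2] = 0.
  T[0,:] = [+0.0000 -1.0857 -0.2571]
  T[1,:] = [-0.3750 +0.0000 +0.5000]
  T[2,:] = [+0.3239 +0.5352 +0.0000]
|eigenvalues of T|: 0.8580, 0.6272, 0.2309.
ρ(T) = max|λ| = 0.8580; 0.8580 < 1 ⇒ converges.

yes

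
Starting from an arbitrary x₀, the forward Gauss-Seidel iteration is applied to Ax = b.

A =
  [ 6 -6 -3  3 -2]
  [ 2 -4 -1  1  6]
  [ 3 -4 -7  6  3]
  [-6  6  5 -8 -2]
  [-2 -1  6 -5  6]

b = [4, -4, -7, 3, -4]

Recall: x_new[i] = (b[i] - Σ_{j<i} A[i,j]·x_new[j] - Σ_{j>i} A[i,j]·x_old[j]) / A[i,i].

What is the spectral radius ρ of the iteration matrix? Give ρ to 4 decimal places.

A = D + L + U where D = diag(6, -4, -7, -8, 6).
T_GS = -(D+L)⁻¹U: row 0 first, T[0,4] = -(-2)/(6) = +0.3333; later rows by forward substitution.
  T[0,:] = [+0.0000 +1.0000 +0.5000 -0.5000 +0.3333]
  T[1,:] = [+0.0000 +0.5000 +0.0000 -0.0000 +1.6667]
  T[2,:] = [+0.0000 +0.1429 +0.2143 +0.6429 -0.3810]
  T[3,:] = [+0.0000 -0.2857 -0.2411 +0.7768 +0.5119]
  T[4,:] = [+0.0000 +0.0357 -0.2485 -0.1622 +1.1964]
|roots of det(T-λI)|: 1.3139, 0.8661, 0.8661, 0.0181, 0.0000.
spectral radius ρ = 1.3139; 1.3139 > 1 ⇒ diverges.

1.3139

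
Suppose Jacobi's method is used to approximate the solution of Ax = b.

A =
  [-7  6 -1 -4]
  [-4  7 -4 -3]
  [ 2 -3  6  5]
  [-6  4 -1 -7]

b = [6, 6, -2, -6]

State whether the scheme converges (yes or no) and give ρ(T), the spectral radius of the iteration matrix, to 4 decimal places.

A = D + L + U where D = diag(-7, 7, 6, -7).
Jacobi T = -D⁻¹(L+U): T[0,3] = -(-4)/(-7) = -0.5714; T[0,0] = 0.
  T[0,:] = [+0.0000, +0.8571, -0.1429, -0.5714]
  T[1,:] = [+0.5714, +0.0000, +0.5714, +0.4286]
  T[2,:] = [-0.3333, +0.5000, +0.0000, -0.8333]
  T[3,:] = [-0.8571, +0.5714, -0.1429, +0.0000]
|eigenvalues of T|: 1.5863, 0.8864, 0.4681, 0.4681.
ρ(T) = max|λ| = 1.5863; 1.5863 > 1: divergent.

no, ρ = 1.5863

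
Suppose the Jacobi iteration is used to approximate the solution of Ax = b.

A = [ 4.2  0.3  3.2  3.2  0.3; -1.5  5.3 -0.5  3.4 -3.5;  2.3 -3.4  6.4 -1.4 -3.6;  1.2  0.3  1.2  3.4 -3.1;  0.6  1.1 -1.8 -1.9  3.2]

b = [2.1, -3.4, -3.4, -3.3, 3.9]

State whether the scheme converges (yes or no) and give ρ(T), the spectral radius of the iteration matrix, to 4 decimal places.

Let D = diag(4.2, 5.3, 6.4, 3.4, 3.2); L, U the strict triangles.
Jacobi T = -D⁻¹(L+U): T[3,4] = -(-3.1)/(3.4) = +0.9118; T[3,3] = 0.
  T[0,:] = [+0.0000  -0.0714  -0.7619  -0.7619  -0.0714]
  T[1,:] = [+0.2830  +0.0000  +0.0943  -0.6415  +0.6604]
  T[2,:] = [-0.3594  +0.5312  +0.0000  +0.2188  +0.5625]
  T[3,:] = [-0.3529  -0.0882  -0.3529  +0.0000  +0.9118]
  T[4,:] = [-0.1875  -0.3438  +0.5625  +0.5938  +0.0000]
eigenvalue magnitudes: 1.2249, 0.6035, 0.6026, 0.6026, 0.4176.
ρ = 1.2249; 1.2249 > 1 ⇒ diverges.

no, ρ = 1.2249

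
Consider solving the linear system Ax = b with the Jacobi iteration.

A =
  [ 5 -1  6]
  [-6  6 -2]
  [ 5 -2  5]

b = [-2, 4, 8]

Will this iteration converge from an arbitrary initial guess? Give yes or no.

A = D + L + U where D = diag(5, 6, 5).
Jacobi T = -D⁻¹(L+U): T[1,0] = -(-6)/(6) = +1.0000; T[1,1] = 0.
  T[0,:] = [+0.0000  +0.2000  -1.2000]
  T[1,:] = [+1.0000  +0.0000  +0.3333]
  T[2,:] = [-1.0000  +0.4000  +0.0000]
|roots of det(T-λI)|: 1.3882, 0.9907, 0.3975.
ρ = 1.3882; 1.3882 > 1 ⇒ diverges.

no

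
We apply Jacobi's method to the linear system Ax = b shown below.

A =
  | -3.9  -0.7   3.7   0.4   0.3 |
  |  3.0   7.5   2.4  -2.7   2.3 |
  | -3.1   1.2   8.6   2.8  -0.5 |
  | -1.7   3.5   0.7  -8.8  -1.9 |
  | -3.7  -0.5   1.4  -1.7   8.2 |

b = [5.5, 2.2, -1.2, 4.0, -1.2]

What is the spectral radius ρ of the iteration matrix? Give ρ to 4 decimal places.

Write A = D+L+U with D = diag(-3.9, 7.5, 8.6, -8.8, 8.2).
Jacobi: T = -D⁻¹(L+U), T[3,1] = -(3.5)/(-8.8) = +0.3977; T[3,3] = 0.
  T[0,:] = [+0.0000 -0.1795 +0.9487 +0.1026 +0.0769]
  T[1,:] = [-0.4000 +0.0000 -0.3200 +0.3600 -0.3067]
  T[2,:] = [+0.3605 -0.1395 +0.0000 -0.3256 +0.0581]
  T[3,:] = [-0.1932 +0.3977 +0.0795 +0.0000 -0.2159]
  T[4,:] = [+0.4512 +0.0610 -0.1707 +0.2073 +0.0000]
eigenvalue magnitudes: 0.8947, 0.4990, 0.4990, 0.3577, 0.3577.
spectral radius ρ = 0.8947; 0.8947 < 1: convergent.

0.8947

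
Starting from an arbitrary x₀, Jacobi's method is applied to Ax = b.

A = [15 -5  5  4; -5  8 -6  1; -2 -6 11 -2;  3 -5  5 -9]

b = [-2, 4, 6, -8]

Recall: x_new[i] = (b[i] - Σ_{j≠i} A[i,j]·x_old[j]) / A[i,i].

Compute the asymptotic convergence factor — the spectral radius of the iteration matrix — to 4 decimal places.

0.9149

Diagonal D = diag(15, 8, 11, -9); L, U strict lower/upper.
T_J = -D⁻¹(L+U): T[0,1] = -(-5)/(15) = +0.3333; T[0,0] = 0.
  T[0,:] = [+0.0000  +0.3333  -0.3333  -0.2667]
  T[1,:] = [+0.6250  +0.0000  +0.7500  -0.1250]
  T[2,:] = [+0.1818  +0.5455  +0.0000  +0.1818]
  T[3,:] = [+0.3333  -0.5556  +0.5556  +0.0000]
|eigenvalues of T|: 0.9149, 0.6940, 0.2129, 0.2129.
spectral radius ρ = 0.9149; 0.9149 < 1, so it converges for any x₀.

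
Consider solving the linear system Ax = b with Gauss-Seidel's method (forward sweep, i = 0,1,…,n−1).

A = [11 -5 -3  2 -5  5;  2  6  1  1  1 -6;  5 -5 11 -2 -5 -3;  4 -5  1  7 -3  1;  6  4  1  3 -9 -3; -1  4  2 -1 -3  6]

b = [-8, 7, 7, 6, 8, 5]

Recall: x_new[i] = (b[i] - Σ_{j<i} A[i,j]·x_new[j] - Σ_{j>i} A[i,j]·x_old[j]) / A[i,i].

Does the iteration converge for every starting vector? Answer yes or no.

Split A = D + L + U, D = diag(11, 6, 11, 7, -9, 6).
T_GS = -(D+L)⁻¹U: row 0 first, T[0,1] = -(-5)/(11) = +0.4545; later rows by forward substitution.
  T[0,:] = [+0.0000, +0.4545, +0.2727, -0.1818, +0.4545, -0.4545]
  T[1,:] = [+0.0000, -0.1515, -0.2576, -0.1061, -0.3182, +1.1515]
  T[2,:] = [+0.0000, -0.2755, -0.2410, +0.2163, +0.1033, +1.0028]
  T[3,:] = [+0.0000, -0.3286, -0.3054, -0.0028, -0.0732, +0.7961]
  T[4,:] = [+0.0000, +0.0955, -0.0612, -0.1452, +0.1487, +0.2522]
  T[5,:] = [+0.0000, +0.2616, +0.2160, -0.1048, +0.3156, -0.9189]
|λ(T)| sorted: 1.4074, 0.2097, 0.1323, 0.1323, 0.0635, 0.0000.
spectral radius ρ = 1.4074; 1.4074 > 1: divergent.

no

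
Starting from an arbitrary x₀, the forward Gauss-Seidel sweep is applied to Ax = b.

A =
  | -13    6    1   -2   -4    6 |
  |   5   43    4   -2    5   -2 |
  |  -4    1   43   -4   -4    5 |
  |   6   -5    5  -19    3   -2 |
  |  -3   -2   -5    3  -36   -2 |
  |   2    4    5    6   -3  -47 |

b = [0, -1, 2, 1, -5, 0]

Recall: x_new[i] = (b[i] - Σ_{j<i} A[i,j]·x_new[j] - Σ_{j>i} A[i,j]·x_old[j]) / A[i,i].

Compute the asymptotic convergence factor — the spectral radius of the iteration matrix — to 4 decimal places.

Split A = D + L + U, D = diag(-13, 43, 43, -19, -36, -47).
GS T = -(D+L)⁻¹U: row 0 first, T[0,5] = -(6)/(-13) = +0.4615; later rows by forward substitution.
  T[0,:] = [+0.0000 +0.4615 +0.0769 -0.1538 -0.3077 +0.4615]
  T[1,:] = [+0.0000 -0.0537 -0.1020 +0.0644 -0.0805 -0.0072]
  T[2,:] = [+0.0000 +0.0442 +0.0095 +0.0772 +0.0663 -0.0732]
  T[3,:] = [+0.0000 +0.1715 +0.0536 -0.0452 +0.0994 +0.0231]
  T[4,:] = [+0.0000 -0.0273 +0.0024 -0.0052 +0.0292 -0.0815]
  T[5,:] = [+0.0000 +0.0434 +0.0023 +0.0017 -0.0021 +0.0194]
|roots of det(T-λI)|: 0.1726, 0.0995, 0.0756, 0.0756, 0.0152, 0.0000.
spectral radius ρ = 0.1726; 0.1726 < 1, so it converges for any x₀.

0.1726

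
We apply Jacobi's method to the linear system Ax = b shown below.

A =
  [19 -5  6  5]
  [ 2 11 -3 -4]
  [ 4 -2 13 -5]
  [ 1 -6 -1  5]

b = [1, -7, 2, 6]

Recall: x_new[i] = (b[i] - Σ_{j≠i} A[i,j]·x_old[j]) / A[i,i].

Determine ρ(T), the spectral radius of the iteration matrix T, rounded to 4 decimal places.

0.9379

Let D = diag(19, 11, 13, 5); L, U the strict triangles.
Jacobi: T = -D⁻¹(L+U), T[1,3] = -(-4)/(11) = +0.3636; T[1,1] = 0.
  T[0,:] = [+0.0000, +0.2632, -0.3158, -0.2632]
  T[1,:] = [-0.1818, +0.0000, +0.2727, +0.3636]
  T[2,:] = [-0.3077, +0.1538, +0.0000, +0.3846]
  T[3,:] = [-0.2000, +1.2000, +0.2000, +0.0000]
eigenvalue magnitudes: 0.9379, 0.5599, 0.3469, 0.0311.
ρ = 0.9379; 0.9379 < 1: convergent.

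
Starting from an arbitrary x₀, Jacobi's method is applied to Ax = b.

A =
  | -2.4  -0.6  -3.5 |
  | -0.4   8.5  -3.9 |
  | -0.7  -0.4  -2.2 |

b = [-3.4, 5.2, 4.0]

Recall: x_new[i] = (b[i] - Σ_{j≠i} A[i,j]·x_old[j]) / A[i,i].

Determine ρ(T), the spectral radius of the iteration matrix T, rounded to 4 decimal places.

Write A = D+L+U with D = diag(-2.4, 8.5, -2.2).
Jacobi T = -D⁻¹(L+U): T[0,2] = -(-3.5)/(-2.4) = -1.4583; T[0,0] = 0.
  T[0,:] = [+0.0000 -0.2500 -1.4583]
  T[1,:] = [+0.0471 +0.0000 +0.4588]
  T[2,:] = [-0.3182 -0.1818 +0.0000]
eigenvalue magnitudes: 0.6652, 0.5249, 0.1403.
ρ = 0.6652; 0.6652 < 1 ⇒ converges.

0.6652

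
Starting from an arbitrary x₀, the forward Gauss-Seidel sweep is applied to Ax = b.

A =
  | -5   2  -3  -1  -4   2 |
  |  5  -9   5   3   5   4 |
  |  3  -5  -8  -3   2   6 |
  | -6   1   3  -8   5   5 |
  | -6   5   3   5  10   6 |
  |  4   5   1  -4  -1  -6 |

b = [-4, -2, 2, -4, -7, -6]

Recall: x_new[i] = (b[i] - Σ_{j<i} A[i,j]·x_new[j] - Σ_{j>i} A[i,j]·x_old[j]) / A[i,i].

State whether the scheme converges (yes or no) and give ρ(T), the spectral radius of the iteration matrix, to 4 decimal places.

Split A = D + L + U, D = diag(-5, -9, -8, -8, 10, -6).
Gauss-Seidel: T = -(D+L)⁻¹U, row 0 first, T[0,3] = -(-1)/(-5) = -0.2000; later rows by forward substitution.
  T[0,:] = [+0.0000, +0.4000, -0.6000, -0.2000, -0.8000, +0.4000]
  T[1,:] = [+0.0000, +0.2222, +0.2222, +0.2222, +0.1111, +0.6667]
  T[2,:] = [+0.0000, +0.0111, -0.3639, -0.5889, -0.1194, +0.4833]
  T[3,:] = [+0.0000, -0.2681, +0.3413, -0.0431, +1.1941, +0.5896]
  T[4,:] = [+0.0000, +0.2596, -0.5326, -0.0329, -1.0968, -1.1331]
  T[5,:] = [+0.0000, +0.5891, -0.4142, -0.0121, -1.0739, +0.6986]
eigenvalue magnitudes: 1.4039, 1.1456, 1.1456, 0.1503, 0.0752, 0.0000.
ρ = 1.4039; 1.4039 > 1, so it fails to converge.

no, ρ = 1.4039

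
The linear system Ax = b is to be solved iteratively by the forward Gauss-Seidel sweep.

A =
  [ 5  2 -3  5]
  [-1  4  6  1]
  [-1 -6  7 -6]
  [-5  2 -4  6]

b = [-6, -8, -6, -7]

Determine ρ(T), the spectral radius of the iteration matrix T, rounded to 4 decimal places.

Write A = D+L+U with D = diag(5, 4, 7, 6).
T_GS = -(D+L)⁻¹U: row 0 first, T[0,1] = -(2)/(5) = -0.4000; later rows by forward substitution.
  T[0,:] = [+0.0000, -0.4000, +0.6000, -1.0000]
  T[1,:] = [+0.0000, -0.1000, -1.3500, -0.5000]
  T[2,:] = [+0.0000, -0.1429, -1.0714, +0.2857]
  T[3,:] = [+0.0000, -0.3952, +0.2357, -0.4762]
|roots of det(T-λI)|: 1.1244, 0.9321, 0.4089, 0.0000.
ρ(T) = max|λ| = 1.1244; 1.1244 > 1: divergent.

1.1244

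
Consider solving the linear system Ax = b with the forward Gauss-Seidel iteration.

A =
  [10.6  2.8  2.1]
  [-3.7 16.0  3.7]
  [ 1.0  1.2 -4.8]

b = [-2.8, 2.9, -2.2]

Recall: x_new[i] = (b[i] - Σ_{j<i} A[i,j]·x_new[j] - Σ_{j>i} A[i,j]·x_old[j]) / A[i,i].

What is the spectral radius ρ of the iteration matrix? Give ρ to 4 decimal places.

Write A = D+L+U with D = diag(10.6, 16, -4.8).
T_GS = -(D+L)⁻¹U: row 0 first, T[0,2] = -(2.1)/(10.6) = -0.1981; later rows by forward substitution.
  T[0,:] = [+0.0000  -0.2642  -0.1981]
  T[1,:] = [+0.0000  -0.0611  -0.2771]
  T[2,:] = [+0.0000  -0.0703  -0.1105]
|roots of det(T-λI)|: 0.2276, 0.0559, 0.0000.
ρ = 0.2276; 0.2276 < 1: convergent.

0.2276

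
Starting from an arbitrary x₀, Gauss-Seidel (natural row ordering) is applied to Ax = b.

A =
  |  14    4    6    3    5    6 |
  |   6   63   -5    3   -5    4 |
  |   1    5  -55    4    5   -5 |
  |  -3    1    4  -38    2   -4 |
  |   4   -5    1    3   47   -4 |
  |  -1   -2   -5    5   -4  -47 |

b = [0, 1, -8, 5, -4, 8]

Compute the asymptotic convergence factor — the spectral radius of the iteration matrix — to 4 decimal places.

0.1543

Split A = D + L + U, D = diag(14, 63, -55, -38, 47, -47).
GS T = -(D+L)⁻¹U: row 0 first, T[0,2] = -(6)/(14) = -0.4286; later rows by forward substitution.
  T[0,:] = [+0.0000, -0.2857, -0.4286, -0.2143, -0.3571, -0.4286]
  T[1,:] = [+0.0000, +0.0272, +0.1202, -0.0272, +0.1134, -0.0227]
  T[2,:] = [+0.0000, -0.0027, +0.0031, +0.0664, +0.0947, -0.1008]
  T[3,:] = [+0.0000, +0.0230, +0.0373, +0.0232, +0.0938, -0.0826]
  T[4,:] = [+0.0000, +0.0258, +0.0468, +0.0125, +0.0345, +0.1266]
  T[5,:] = [+0.0000, +0.0055, +0.0037, +0.0001, -0.0003, +0.0012]
|eigenvalues of T|: 0.1543, 0.0395, 0.0395, 0.0255, 0.0255, 0.0000.
spectral radius ρ = 0.1543; 0.1543 < 1: convergent.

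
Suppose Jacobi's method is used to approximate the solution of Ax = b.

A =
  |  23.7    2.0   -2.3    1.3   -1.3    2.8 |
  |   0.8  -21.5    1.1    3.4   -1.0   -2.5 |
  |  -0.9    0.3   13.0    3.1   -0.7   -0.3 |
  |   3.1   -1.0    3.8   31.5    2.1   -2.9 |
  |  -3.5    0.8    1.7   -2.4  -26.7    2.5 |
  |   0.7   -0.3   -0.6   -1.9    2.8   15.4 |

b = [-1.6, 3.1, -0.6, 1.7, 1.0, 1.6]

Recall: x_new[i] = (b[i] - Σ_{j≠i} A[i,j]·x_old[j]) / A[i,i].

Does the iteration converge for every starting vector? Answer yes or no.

yes

Write A = D+L+U with D = diag(23.7, -21.5, 13, 31.5, -26.7, 15.4).
T_J = -D⁻¹(L+U): T[5,4] = -(2.8)/(15.4) = -0.1818; T[5,5] = 0.
  T[0,:] = [+0.0000 -0.0844 +0.0970 -0.0549 +0.0549 -0.1181]
  T[1,:] = [+0.0372 +0.0000 +0.0512 +0.1581 -0.0465 -0.1163]
  T[2,:] = [+0.0692 -0.0231 +0.0000 -0.2385 +0.0538 +0.0231]
  T[3,:] = [-0.0984 +0.0317 -0.1206 +0.0000 -0.0667 +0.0921]
  T[4,:] = [-0.1311 +0.0300 +0.0637 -0.0899 +0.0000 +0.0936]
  T[5,:] = [-0.0455 +0.0195 +0.0390 +0.1234 -0.1818 +0.0000]
|roots of det(T-λI)|: 0.2622, 0.2081, 0.1488, 0.1488, 0.1104, 0.0290.
ρ = 0.2622; 0.2622 < 1, so it converges for any x₀.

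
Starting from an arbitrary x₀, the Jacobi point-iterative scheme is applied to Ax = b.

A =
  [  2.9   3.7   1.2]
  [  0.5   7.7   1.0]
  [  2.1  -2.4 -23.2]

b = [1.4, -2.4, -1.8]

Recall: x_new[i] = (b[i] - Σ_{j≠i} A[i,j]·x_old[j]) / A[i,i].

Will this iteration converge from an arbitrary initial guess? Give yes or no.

yes

Let D = diag(2.9, 7.7, -23.2); L, U the strict triangles.
Jacobi T = -D⁻¹(L+U): T[0,2] = -(1.2)/(2.9) = -0.4138; T[0,0] = 0.
  T[0,:] = [+0.0000  -1.2759  -0.4138]
  T[1,:] = [-0.0649  +0.0000  -0.1299]
  T[2,:] = [+0.0905  -0.1034  +0.0000]
|roots of det(T-λI)|: 0.3129, 0.1976, 0.1976.
spectral radius ρ = 0.3129; 0.3129 < 1, so it converges for any x₀.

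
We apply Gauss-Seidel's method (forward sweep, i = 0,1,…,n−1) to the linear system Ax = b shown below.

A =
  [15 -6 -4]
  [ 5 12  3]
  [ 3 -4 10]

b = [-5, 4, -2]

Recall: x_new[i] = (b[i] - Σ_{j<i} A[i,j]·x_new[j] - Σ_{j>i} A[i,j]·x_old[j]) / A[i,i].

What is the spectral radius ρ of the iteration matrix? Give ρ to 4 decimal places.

0.4568

Diagonal D = diag(15, 12, 10); L, U strict lower/upper.
GS T = -(D+L)⁻¹U: row 0 first, T[0,2] = -(-4)/(15) = +0.2667; later rows by forward substitution.
  T[0,:] = [+0.0000  +0.4000  +0.2667]
  T[1,:] = [+0.0000  -0.1667  -0.3611]
  T[2,:] = [+0.0000  -0.1867  -0.2244]
|eigenvalues of T|: 0.4568, 0.0657, 0.0000.
ρ(T) = max|λ| = 0.4568; 0.4568 < 1: convergent.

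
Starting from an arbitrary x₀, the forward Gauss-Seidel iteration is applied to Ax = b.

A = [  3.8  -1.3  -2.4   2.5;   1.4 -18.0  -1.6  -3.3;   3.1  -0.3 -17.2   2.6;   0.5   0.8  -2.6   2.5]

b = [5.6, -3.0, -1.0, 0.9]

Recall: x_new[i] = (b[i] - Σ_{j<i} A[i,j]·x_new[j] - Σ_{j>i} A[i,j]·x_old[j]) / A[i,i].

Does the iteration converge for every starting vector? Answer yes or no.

Split A = D + L + U, D = diag(3.8, -18, -17.2, 2.5).
Gauss-Seidel: T = -(D+L)⁻¹U, row 0 first, T[0,1] = -(-1.3)/(3.8) = +0.3421; later rows by forward substitution.
  T[0,:] = [+0.0000  +0.3421  +0.6316  -0.6579]
  T[1,:] = [+0.0000  +0.0266  -0.0398  -0.2345]
  T[2,:] = [+0.0000  +0.0612  +0.1145  +0.0367]
  T[3,:] = [+0.0000  -0.0133  +0.0055  +0.2448]
|λ(T)| sorted: 0.2570, 0.0885, 0.0404, 0.0000.
spectral radius ρ = 0.2570; 0.2570 < 1: convergent.

yes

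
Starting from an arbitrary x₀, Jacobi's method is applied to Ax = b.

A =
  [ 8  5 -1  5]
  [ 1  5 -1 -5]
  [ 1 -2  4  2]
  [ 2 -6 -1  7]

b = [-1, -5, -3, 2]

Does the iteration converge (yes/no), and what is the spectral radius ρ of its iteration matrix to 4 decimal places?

no, ρ = 1.2106

Write A = D+L+U with D = diag(8, 5, 4, 7).
Jacobi: T = -D⁻¹(L+U), T[3,0] = -(2)/(7) = -0.2857; T[3,3] = 0.
  T[0,:] = [+0.0000  -0.6250  +0.1250  -0.6250]
  T[1,:] = [-0.2000  +0.0000  +0.2000  +1.0000]
  T[2,:] = [-0.2500  +0.5000  +0.0000  -0.5000]
  T[3,:] = [-0.2857  +0.8571  +0.1429  +0.0000]
|eigenvalues of T|: 1.2106, 0.9280, 0.2128, 0.2128.
ρ = 1.2106; 1.2106 > 1, so it fails to converge.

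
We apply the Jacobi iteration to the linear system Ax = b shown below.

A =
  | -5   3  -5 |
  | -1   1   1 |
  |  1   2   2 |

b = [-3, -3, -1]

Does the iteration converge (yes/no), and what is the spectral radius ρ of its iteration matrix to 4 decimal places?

Diagonal D = diag(-5, 1, 2); L, U strict lower/upper.
T_J = -D⁻¹(L+U): T[2,0] = -(1)/(2) = -0.5000; T[2,2] = 0.
  T[0,:] = [+0.0000 +0.6000 -1.0000]
  T[1,:] = [+1.0000 +0.0000 -1.0000]
  T[2,:] = [-0.5000 -1.0000 +0.0000]
moduli |λ_i(T)| = 1.6934, 0.8762, 0.8762.
ρ = 1.6934; 1.6934 > 1 ⇒ diverges.

no, ρ = 1.6934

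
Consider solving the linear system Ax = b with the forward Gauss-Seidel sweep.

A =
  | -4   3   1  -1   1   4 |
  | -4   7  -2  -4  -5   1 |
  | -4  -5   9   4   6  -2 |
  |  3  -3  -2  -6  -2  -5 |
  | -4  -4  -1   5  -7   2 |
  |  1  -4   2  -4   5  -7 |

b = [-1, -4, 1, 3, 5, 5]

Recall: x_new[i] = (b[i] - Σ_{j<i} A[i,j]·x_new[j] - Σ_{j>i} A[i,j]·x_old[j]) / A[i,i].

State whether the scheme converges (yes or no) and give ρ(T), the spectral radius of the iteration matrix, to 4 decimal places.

Diagonal D = diag(-4, 7, 9, -6, -7, -7); L, U strict lower/upper.
Gauss-Seidel: T = -(D+L)⁻¹U, row 0 first, T[0,2] = -(1)/(-4) = +0.2500; later rows by forward substitution.
  T[0,:] = [+0.0000 +0.7500 +0.2500 -0.2500 +0.2500 +1.0000]
  T[1,:] = [+0.0000 +0.4286 +0.4286 +0.4286 +0.8571 +0.4286]
  T[2,:] = [+0.0000 +0.5714 +0.3492 -0.3175 -0.0794 +0.9048]
  T[3,:] = [+0.0000 -0.0298 -0.2057 -0.2335 -0.6104 -0.8492]
  T[4,:] = [+0.0000 -0.7764 -0.5846 -0.2235 -1.0574 -1.2664]
  T[5,:] = [+0.0000 -0.5120 -0.4094 -0.3975 -0.8832 -0.2629]
eigenvalue magnitudes: 1.5596, 0.5483, 0.5483, 0.2385, 0.0116, 0.0000.
ρ(T) = max|λ| = 1.5596; 1.5596 > 1: divergent.

no, ρ = 1.5596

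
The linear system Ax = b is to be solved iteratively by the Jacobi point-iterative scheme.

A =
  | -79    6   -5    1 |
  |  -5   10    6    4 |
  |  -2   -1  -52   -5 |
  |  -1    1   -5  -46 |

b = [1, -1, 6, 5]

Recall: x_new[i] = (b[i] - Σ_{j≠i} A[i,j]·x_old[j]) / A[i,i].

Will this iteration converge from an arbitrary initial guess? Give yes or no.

yes

A = D + L + U where D = diag(-79, 10, -52, -46).
Jacobi: T = -D⁻¹(L+U), T[3,2] = -(-5)/(-46) = -0.1087; T[3,3] = 0.
  T[0,:] = [+0.0000, +0.0759, -0.0633, +0.0127]
  T[1,:] = [+0.5000, +0.0000, -0.6000, -0.4000]
  T[2,:] = [-0.0385, -0.0192, +0.0000, -0.0962]
  T[3,:] = [-0.0217, +0.0217, -0.1087, +0.0000]
eigenvalue magnitudes: 0.2437, 0.1690, 0.1690, 0.0716.
spectral radius ρ = 0.2437; 0.2437 < 1 ⇒ converges.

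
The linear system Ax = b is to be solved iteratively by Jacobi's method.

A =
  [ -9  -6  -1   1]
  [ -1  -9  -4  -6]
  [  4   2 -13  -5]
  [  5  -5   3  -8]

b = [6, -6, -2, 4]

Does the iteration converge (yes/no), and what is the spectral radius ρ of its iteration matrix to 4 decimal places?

Let D = diag(-9, -9, -13, -8); L, U the strict triangles.
T_J = -D⁻¹(L+U): T[0,3] = -(1)/(-9) = +0.1111; T[0,0] = 0.
  T[0,:] = [+0.0000  -0.6667  -0.1111  +0.1111]
  T[1,:] = [-0.1111  +0.0000  -0.4444  -0.6667]
  T[2,:] = [+0.3077  +0.1538  +0.0000  -0.3846]
  T[3,:] = [+0.6250  -0.6250  +0.3750  +0.0000]
|eigenvalues of T|: 0.8275, 0.5348, 0.5348, 0.1209.
ρ = 0.8275; 0.8275 < 1: convergent.

yes, ρ = 0.8275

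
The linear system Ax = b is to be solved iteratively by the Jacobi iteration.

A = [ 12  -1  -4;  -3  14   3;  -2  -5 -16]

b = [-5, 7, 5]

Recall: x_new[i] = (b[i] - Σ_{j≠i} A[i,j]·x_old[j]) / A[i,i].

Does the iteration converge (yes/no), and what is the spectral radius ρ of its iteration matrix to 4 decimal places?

Split A = D + L + U, D = diag(12, 14, -16).
T_J = -D⁻¹(L+U): T[1,0] = -(-3)/(14) = +0.2143; T[1,1] = 0.
  T[0,:] = [+0.0000, +0.0833, +0.3333]
  T[1,:] = [+0.2143, +0.0000, -0.2143]
  T[2,:] = [-0.1250, -0.3125, +0.0000]
|eigenvalues of T|: 0.3242, 0.2489, 0.2489.
spectral radius ρ = 0.3242; 0.3242 < 1: convergent.

yes, ρ = 0.3242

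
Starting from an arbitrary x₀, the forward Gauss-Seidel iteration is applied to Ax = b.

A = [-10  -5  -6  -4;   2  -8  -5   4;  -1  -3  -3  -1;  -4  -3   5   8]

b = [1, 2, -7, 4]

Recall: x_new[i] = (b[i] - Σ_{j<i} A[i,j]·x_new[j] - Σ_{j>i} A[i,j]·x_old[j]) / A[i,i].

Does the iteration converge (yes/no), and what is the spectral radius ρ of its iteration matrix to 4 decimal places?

no, ρ = 1.2596

A = D + L + U where D = diag(-10, -8, -3, 8).
T_GS = -(D+L)⁻¹U: row 0 first, T[0,3] = -(-4)/(-10) = -0.4000; later rows by forward substitution.
  T[0,:] = [+0.0000  -0.5000  -0.6000  -0.4000]
  T[1,:] = [+0.0000  -0.1250  -0.7750  +0.4000]
  T[2,:] = [+0.0000  +0.2917  +0.9750  -0.6000]
  T[3,:] = [+0.0000  -0.4792  -1.2000  +0.3250]
eigenvalue magnitudes: 1.2596, 0.2500, 0.1654, 0.0000.
ρ(T) = max|λ| = 1.2596; 1.2596 > 1: divergent.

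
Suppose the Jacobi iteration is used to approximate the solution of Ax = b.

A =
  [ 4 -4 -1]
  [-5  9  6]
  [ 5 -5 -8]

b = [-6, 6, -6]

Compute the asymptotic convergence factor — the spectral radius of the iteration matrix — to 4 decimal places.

Split A = D + L + U, D = diag(4, 9, -8).
Jacobi T = -D⁻¹(L+U): T[0,2] = -(-1)/(4) = +0.2500; T[0,0] = 0.
  T[0,:] = [+0.0000  +1.0000  +0.2500]
  T[1,:] = [+0.5556  +0.0000  -0.6667]
  T[2,:] = [+0.6250  -0.6250  +0.0000]
moduli |λ_i(T)| = 1.2389, 0.6375, 0.6375.
ρ = 1.2389; 1.2389 > 1, so it fails to converge.

1.2389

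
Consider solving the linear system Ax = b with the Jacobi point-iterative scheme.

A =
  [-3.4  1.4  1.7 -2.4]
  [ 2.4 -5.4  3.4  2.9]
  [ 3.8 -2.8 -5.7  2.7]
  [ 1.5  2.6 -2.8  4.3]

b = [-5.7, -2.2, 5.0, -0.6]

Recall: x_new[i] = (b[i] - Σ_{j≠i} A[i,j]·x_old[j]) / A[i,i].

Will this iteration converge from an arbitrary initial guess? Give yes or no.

Write A = D+L+U with D = diag(-3.4, -5.4, -5.7, 4.3).
Jacobi: T = -D⁻¹(L+U), T[3,1] = -(2.6)/(4.3) = -0.6047; T[3,3] = 0.
  T[0,:] = [+0.0000, +0.4118, +0.5000, -0.7059]
  T[1,:] = [+0.4444, +0.0000, +0.6296, +0.5370]
  T[2,:] = [+0.6667, -0.4912, +0.0000, +0.4737]
  T[3,:] = [-0.3488, -0.6047, +0.6512, +0.0000]
|eigenvalues of T|: 1.1321, 0.7394, 0.7394, 0.7158.
ρ(T) = max|λ| = 1.1321; 1.1321 > 1 ⇒ diverges.

no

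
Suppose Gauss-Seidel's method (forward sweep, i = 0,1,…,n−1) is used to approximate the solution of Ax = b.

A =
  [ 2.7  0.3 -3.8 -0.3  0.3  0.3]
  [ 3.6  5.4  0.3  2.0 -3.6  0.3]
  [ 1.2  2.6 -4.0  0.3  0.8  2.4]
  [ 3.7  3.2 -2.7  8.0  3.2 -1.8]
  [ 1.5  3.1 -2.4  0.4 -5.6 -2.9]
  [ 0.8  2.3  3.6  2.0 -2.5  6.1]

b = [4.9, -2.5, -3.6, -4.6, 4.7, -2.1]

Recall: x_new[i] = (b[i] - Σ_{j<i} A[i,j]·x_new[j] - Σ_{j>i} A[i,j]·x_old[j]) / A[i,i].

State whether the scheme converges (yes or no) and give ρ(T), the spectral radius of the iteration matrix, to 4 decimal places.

Write A = D+L+U with D = diag(2.7, 5.4, -4, 8, -5.6, 6.1).
T_GS = -(D+L)⁻¹U: row 0 first, T[0,4] = -(0.3)/(2.7) = -0.1111; later rows by forward substitution.
  T[0,:] = [+0.0000  -0.1111  +1.4074  +0.1111  -0.1111  -0.1111]
  T[1,:] = [+0.0000  +0.0741  -0.9938  -0.4444  +0.7407  +0.0185]
  T[2,:] = [+0.0000  +0.0148  -0.2238  -0.1806  +0.6481  +0.5787]
  T[3,:] = [+0.0000  +0.0268  -0.3289  +0.0655  -0.4262  +0.4643]
  T[4,:] = [+0.0000  +0.0068  -0.1008  -0.1342  +0.0721  -0.7522]
  T[5,:] = [+0.0000  -0.0281  +0.3887  +0.1831  -0.4780  -0.7945]
moduli |λ_i(T)| = 1.3589, 0.5068, 0.0760, 0.0760, 0.0032, 0.0000.
ρ(T) = max|λ| = 1.3589; 1.3589 > 1, so it fails to converge.

no, ρ = 1.3589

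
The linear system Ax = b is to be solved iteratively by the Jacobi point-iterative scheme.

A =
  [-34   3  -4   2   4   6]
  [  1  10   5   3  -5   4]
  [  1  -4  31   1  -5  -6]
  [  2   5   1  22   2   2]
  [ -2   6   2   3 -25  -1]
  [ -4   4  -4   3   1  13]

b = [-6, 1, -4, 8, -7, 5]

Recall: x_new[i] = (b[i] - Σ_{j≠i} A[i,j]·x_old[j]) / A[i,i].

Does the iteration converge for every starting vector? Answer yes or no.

yes

Let D = diag(-34, 10, 31, 22, -25, 13); L, U the strict triangles.
T_J = -D⁻¹(L+U): T[0,1] = -(3)/(-34) = +0.0882; T[0,0] = 0.
  T[0,:] = [+0.0000  +0.0882  -0.1176  +0.0588  +0.1176  +0.1765]
  T[1,:] = [-0.1000  +0.0000  -0.5000  -0.3000  +0.5000  -0.4000]
  T[2,:] = [-0.0323  +0.1290  +0.0000  -0.0323  +0.1613  +0.1935]
  T[3,:] = [-0.0909  -0.2273  -0.0455  +0.0000  -0.0909  -0.0909]
  T[4,:] = [-0.0800  +0.2400  +0.0800  +0.1200  +0.0000  -0.0400]
  T[5,:] = [+0.3077  -0.3077  +0.3077  -0.2308  -0.0769  +0.0000]
|roots of det(T-λI)|: 0.5374, 0.4204, 0.4204, 0.3839, 0.0725, 0.0725.
spectral radius ρ = 0.5374; 0.5374 < 1 ⇒ converges.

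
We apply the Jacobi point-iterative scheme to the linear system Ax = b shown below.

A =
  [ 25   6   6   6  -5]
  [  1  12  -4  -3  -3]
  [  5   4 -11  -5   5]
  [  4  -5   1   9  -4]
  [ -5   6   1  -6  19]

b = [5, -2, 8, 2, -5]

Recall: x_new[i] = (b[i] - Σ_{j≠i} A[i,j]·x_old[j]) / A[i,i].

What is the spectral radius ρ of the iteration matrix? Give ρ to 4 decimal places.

Let D = diag(25, 12, -11, 9, 19); L, U the strict triangles.
T_J = -D⁻¹(L+U): T[0,2] = -(6)/(25) = -0.2400; T[0,0] = 0.
  T[0,:] = [+0.0000, -0.2400, -0.2400, -0.2400, +0.2000]
  T[1,:] = [-0.0833, +0.0000, +0.3333, +0.2500, +0.2500]
  T[2,:] = [+0.4545, +0.3636, +0.0000, -0.4545, +0.4545]
  T[3,:] = [-0.4444, +0.5556, -0.1111, +0.0000, +0.4444]
  T[4,:] = [+0.2632, -0.3158, -0.0526, +0.3158, +0.0000]
eigenvalue magnitudes: 0.8230, 0.5659, 0.5659, 0.5080, 0.3385.
ρ = 0.8230; 0.8230 < 1 ⇒ converges.

0.8230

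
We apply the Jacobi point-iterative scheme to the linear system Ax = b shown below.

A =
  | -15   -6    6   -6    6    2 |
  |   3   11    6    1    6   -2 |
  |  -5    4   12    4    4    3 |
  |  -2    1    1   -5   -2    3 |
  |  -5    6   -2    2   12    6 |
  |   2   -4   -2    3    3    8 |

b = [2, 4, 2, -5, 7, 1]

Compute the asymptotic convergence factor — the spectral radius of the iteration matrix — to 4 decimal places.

1.3024

Let D = diag(-15, 11, 12, -5, 12, 8); L, U the strict triangles.
T_J = -D⁻¹(L+U): T[2,5] = -(3)/(12) = -0.2500; T[2,2] = 0.
  T[0,:] = [+0.0000  -0.4000  +0.4000  -0.4000  +0.4000  +0.1333]
  T[1,:] = [-0.2727  +0.0000  -0.5455  -0.0909  -0.5455  +0.1818]
  T[2,:] = [+0.4167  -0.3333  +0.0000  -0.3333  -0.3333  -0.2500]
  T[3,:] = [-0.4000  +0.2000  +0.2000  +0.0000  -0.4000  +0.6000]
  T[4,:] = [+0.4167  -0.5000  +0.1667  -0.1667  +0.0000  -0.5000]
  T[5,:] = [-0.2500  +0.5000  +0.2500  -0.3750  -0.3750  +0.0000]
|eigenvalues of T|: 1.3024, 0.5667, 0.5667, 0.5424, 0.4010, 0.4010.
spectral radius ρ = 1.3024; 1.3024 > 1 ⇒ diverges.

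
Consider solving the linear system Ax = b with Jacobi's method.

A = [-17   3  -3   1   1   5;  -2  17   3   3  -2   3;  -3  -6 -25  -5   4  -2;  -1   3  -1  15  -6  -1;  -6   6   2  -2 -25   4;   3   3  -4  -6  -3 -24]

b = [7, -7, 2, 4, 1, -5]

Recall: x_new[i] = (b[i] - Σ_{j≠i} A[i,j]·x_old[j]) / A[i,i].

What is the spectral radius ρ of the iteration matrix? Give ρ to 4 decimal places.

Let D = diag(-17, 17, -25, 15, -25, -24); L, U the strict triangles.
Jacobi T = -D⁻¹(L+U): T[5,2] = -(-4)/(-24) = -0.1667; T[5,5] = 0.
  T[0,:] = [+0.0000, +0.1765, -0.1765, +0.0588, +0.0588, +0.2941]
  T[1,:] = [+0.1176, +0.0000, -0.1765, -0.1765, +0.1176, -0.1765]
  T[2,:] = [-0.1200, -0.2400, +0.0000, -0.2000, +0.1600, -0.0800]
  T[3,:] = [+0.0667, -0.2000, +0.0667, +0.0000, +0.4000, +0.0667]
  T[4,:] = [-0.2400, +0.2400, +0.0800, -0.0800, +0.0000, +0.1600]
  T[5,:] = [+0.1250, +0.1250, -0.1667, -0.2500, -0.1250, +0.0000]
eigenvalue magnitudes: 0.5045, 0.3806, 0.3730, 0.3730, 0.1681, 0.1681.
ρ(T) = max|λ| = 0.5045; 0.5045 < 1 ⇒ converges.

0.5045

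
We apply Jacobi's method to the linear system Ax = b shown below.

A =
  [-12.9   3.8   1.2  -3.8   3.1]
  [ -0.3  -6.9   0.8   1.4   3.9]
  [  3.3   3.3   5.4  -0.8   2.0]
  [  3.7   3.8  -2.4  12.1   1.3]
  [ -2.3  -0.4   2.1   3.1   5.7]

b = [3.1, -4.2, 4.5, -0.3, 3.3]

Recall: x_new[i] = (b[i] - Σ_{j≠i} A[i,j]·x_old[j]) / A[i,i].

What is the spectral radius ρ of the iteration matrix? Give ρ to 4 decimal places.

0.9167

Let D = diag(-12.9, -6.9, 5.4, 12.1, 5.7); L, U the strict triangles.
Jacobi T = -D⁻¹(L+U): T[3,4] = -(1.3)/(12.1) = -0.1074; T[3,3] = 0.
  T[0,:] = [+0.0000 +0.2946 +0.0930 -0.2946 +0.2403]
  T[1,:] = [-0.0435 +0.0000 +0.1159 +0.2029 +0.5652]
  T[2,:] = [-0.6111 -0.6111 +0.0000 +0.1481 -0.3704]
  T[3,:] = [-0.3058 -0.3140 +0.1983 +0.0000 -0.1074]
  T[4,:] = [+0.4035 +0.0702 -0.3684 -0.5439 +0.0000]
|λ(T)| sorted: 0.9167, 0.5740, 0.5740, 0.2432, 0.2432.
ρ = 0.9167; 0.9167 < 1 ⇒ converges.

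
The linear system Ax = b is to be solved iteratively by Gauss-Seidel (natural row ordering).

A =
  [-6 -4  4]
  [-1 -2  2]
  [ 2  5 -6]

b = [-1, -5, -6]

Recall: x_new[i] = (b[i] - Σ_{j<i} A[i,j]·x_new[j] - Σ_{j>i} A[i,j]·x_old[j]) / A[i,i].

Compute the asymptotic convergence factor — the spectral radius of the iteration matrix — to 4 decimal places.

0.8495

Let D = diag(-6, -2, -6); L, U the strict triangles.
T_GS = -(D+L)⁻¹U: row 0 first, T[0,1] = -(-4)/(-6) = -0.6667; later rows by forward substitution.
  T[0,:] = [+0.0000 -0.6667 +0.6667]
  T[1,:] = [+0.0000 +0.3333 +0.6667]
  T[2,:] = [+0.0000 +0.0556 +0.7778]
|λ(T)| sorted: 0.8495, 0.2616, 0.0000.
ρ = 0.8495; 0.8495 < 1 ⇒ converges.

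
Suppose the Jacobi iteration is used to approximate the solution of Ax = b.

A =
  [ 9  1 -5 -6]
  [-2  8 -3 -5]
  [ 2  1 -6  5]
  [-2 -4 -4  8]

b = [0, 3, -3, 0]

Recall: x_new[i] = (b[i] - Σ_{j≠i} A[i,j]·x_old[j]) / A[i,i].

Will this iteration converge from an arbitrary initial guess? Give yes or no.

no

Let D = diag(9, 8, -6, 8); L, U the strict triangles.
Jacobi T = -D⁻¹(L+U): T[3,2] = -(-4)/(8) = +0.5000; T[3,3] = 0.
  T[0,:] = [+0.0000 -0.1111 +0.5556 +0.6667]
  T[1,:] = [+0.2500 +0.0000 +0.3750 +0.6250]
  T[2,:] = [+0.3333 +0.1667 +0.0000 +0.8333]
  T[3,:] = [+0.2500 +0.5000 +0.5000 +0.0000]
eigenvalue magnitudes: 1.2480, 0.7008, 0.4025, 0.1447.
ρ(T) = max|λ| = 1.2480; 1.2480 > 1, so it fails to converge.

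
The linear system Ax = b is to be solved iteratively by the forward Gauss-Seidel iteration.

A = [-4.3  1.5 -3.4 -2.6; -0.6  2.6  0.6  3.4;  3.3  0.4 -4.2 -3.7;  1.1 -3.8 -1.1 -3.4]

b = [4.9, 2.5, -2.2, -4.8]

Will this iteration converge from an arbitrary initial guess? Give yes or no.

no

Let D = diag(-4.3, 2.6, -4.2, -3.4); L, U the strict triangles.
Gauss-Seidel: T = -(D+L)⁻¹U, row 0 first, T[0,2] = -(-3.4)/(-4.3) = -0.7907; later rows by forward substitution.
  T[0,:] = [+0.0000 +0.3488 -0.7907 -0.6047]
  T[1,:] = [+0.0000 +0.0805 -0.4132 -1.4472]
  T[2,:] = [+0.0000 +0.2818 -0.6606 -1.4939]
  T[3,:] = [+0.0000 -0.0683 +0.4198 +1.9052]
|roots of det(T-λI)|: 1.6457, 0.2687, 0.0519, 0.0000.
spectral radius ρ = 1.6457; 1.6457 > 1 ⇒ diverges.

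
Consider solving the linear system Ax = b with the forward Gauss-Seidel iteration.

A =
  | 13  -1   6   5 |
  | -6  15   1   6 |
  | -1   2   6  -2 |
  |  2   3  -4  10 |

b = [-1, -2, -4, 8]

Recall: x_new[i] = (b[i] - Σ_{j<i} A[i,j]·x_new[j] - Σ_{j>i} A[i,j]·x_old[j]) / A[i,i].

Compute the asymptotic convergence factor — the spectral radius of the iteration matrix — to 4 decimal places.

0.5883

Write A = D+L+U with D = diag(13, 15, 6, 10).
Gauss-Seidel: T = -(D+L)⁻¹U, row 0 first, T[0,2] = -(6)/(13) = -0.4615; later rows by forward substitution.
  T[0,:] = [+0.0000, +0.0769, -0.4615, -0.3846]
  T[1,:] = [+0.0000, +0.0308, -0.2513, -0.5538]
  T[2,:] = [+0.0000, +0.0026, +0.0068, +0.4538]
  T[3,:] = [+0.0000, -0.0236, +0.1704, +0.4246]
eigenvalue magnitudes: 0.5883, 0.1213, 0.0048, 0.0000.
ρ(T) = max|λ| = 0.5883; 0.5883 < 1, so it converges for any x₀.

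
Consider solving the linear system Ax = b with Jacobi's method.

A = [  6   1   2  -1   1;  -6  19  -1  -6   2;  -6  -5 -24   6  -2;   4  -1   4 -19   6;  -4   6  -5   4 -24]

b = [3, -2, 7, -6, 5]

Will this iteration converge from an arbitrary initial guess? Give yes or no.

Diagonal D = diag(6, 19, -24, -19, -24); L, U strict lower/upper.
Jacobi T = -D⁻¹(L+U): T[2,1] = -(-5)/(-24) = -0.2083; T[2,2] = 0.
  T[0,:] = [+0.0000, -0.1667, -0.3333, +0.1667, -0.1667]
  T[1,:] = [+0.3158, +0.0000, +0.0526, +0.3158, -0.1053]
  T[2,:] = [-0.2500, -0.2083, +0.0000, +0.2500, -0.0833]
  T[3,:] = [+0.2105, -0.0526, +0.2105, +0.0000, +0.3158]
  T[4,:] = [-0.1667, +0.2500, -0.2083, +0.1667, +0.0000]
moduli |λ_i(T)| = 0.6343, 0.3541, 0.3541, 0.3077, 0.3077.
ρ(T) = max|λ| = 0.6343; 0.6343 < 1, so it converges for any x₀.

yes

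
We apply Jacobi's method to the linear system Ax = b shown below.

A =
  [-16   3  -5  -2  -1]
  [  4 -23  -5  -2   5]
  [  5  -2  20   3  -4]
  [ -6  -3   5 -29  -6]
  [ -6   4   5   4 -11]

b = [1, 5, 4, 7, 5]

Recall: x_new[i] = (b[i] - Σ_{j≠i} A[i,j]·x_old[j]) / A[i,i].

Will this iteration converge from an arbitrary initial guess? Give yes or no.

yes

Write A = D+L+U with D = diag(-16, -23, 20, -29, -11).
T_J = -D⁻¹(L+U): T[0,3] = -(-2)/(-16) = -0.1250; T[0,0] = 0.
  T[0,:] = [+0.0000, +0.1875, -0.3125, -0.1250, -0.0625]
  T[1,:] = [+0.1739, +0.0000, -0.2174, -0.0870, +0.2174]
  T[2,:] = [-0.2500, +0.1000, +0.0000, -0.1500, +0.2000]
  T[3,:] = [-0.2069, -0.1034, +0.1724, +0.0000, -0.2069]
  T[4,:] = [-0.5455, +0.3636, +0.4545, +0.3636, +0.0000]
eigenvalue magnitudes: 0.5293, 0.3192, 0.3192, 0.1455, 0.1455.
spectral radius ρ = 0.5293; 0.5293 < 1, so it converges for any x₀.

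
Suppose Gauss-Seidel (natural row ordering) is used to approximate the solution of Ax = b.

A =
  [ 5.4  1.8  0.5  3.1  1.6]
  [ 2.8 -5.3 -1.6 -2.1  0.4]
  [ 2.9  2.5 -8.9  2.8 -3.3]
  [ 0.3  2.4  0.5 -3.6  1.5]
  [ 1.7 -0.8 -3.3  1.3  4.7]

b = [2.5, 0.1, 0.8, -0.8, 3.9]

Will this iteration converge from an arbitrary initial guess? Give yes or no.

yes

Write A = D+L+U with D = diag(5.4, -5.3, -8.9, -3.6, 4.7).
GS T = -(D+L)⁻¹U: row 0 first, T[0,4] = -(1.6)/(5.4) = -0.2963; later rows by forward substitution.
  T[0,:] = [+0.0000 -0.3333 -0.0926 -0.5741 -0.2963]
  T[1,:] = [+0.0000 -0.1761 -0.3508 -0.6995 -0.0811]
  T[2,:] = [+0.0000 -0.1581 -0.1287 -0.0689 -0.4901]
  T[3,:] = [+0.0000 -0.1671 -0.2595 -0.5238 +0.2699]
  T[4,:] = [+0.0000 +0.0258 -0.0448 +0.1850 -0.3254]
eigenvalue magnitudes: 0.8235, 0.5101, 0.1066, 0.1066, 0.0000.
ρ(T) = max|λ| = 0.8235; 0.8235 < 1 ⇒ converges.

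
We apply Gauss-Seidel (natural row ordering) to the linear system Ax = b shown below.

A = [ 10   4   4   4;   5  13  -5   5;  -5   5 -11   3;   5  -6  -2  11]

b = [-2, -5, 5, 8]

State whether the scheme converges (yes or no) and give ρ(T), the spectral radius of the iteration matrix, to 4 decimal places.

Write A = D+L+U with D = diag(10, 13, -11, 11).
T_GS = -(D+L)⁻¹U: row 0 first, T[0,3] = -(4)/(10) = -0.4000; later rows by forward substitution.
  T[0,:] = [+0.0000, -0.4000, -0.4000, -0.4000]
  T[1,:] = [+0.0000, +0.1538, +0.5385, -0.2308]
  T[2,:] = [+0.0000, +0.2517, +0.4266, +0.3497]
  T[3,:] = [+0.0000, +0.3115, +0.5531, +0.1195]
moduli |λ_i(T)| = 0.8663, 0.1484, 0.1484, 0.0000.
ρ = 0.8663; 0.8663 < 1, so it converges for any x₀.

yes, ρ = 0.8663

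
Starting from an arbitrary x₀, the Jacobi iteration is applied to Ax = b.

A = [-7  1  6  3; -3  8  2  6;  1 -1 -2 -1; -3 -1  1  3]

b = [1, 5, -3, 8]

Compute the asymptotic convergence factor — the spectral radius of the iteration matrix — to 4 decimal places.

Write A = D+L+U with D = diag(-7, 8, -2, 3).
T_J = -D⁻¹(L+U): T[1,0] = -(-3)/(8) = +0.3750; T[1,1] = 0.
  T[0,:] = [+0.0000  +0.1429  +0.8571  +0.4286]
  T[1,:] = [+0.3750  +0.0000  -0.2500  -0.7500]
  T[2,:] = [+0.5000  -0.5000  +0.0000  -0.5000]
  T[3,:] = [+1.0000  +0.3333  -0.3333  +0.0000]
eigenvalue magnitudes: 1.3296, 0.7146, 0.6131, 0.6131.
spectral radius ρ = 1.3296; 1.3296 > 1, so it fails to converge.

1.3296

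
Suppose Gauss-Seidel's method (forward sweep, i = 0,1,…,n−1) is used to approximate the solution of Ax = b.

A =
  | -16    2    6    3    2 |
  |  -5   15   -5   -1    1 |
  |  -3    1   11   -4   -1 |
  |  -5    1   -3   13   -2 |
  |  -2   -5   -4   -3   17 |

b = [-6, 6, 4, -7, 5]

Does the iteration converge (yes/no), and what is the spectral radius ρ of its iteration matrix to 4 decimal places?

yes, ρ = 0.5707

A = D + L + U where D = diag(-16, 15, 11, 13, 17).
T_GS = -(D+L)⁻¹U: row 0 first, T[0,4] = -(2)/(-16) = +0.1250; later rows by forward substitution.
  T[0,:] = [+0.0000, +0.1250, +0.3750, +0.1875, +0.1250]
  T[1,:] = [+0.0000, +0.0417, +0.4583, +0.1292, -0.0250]
  T[2,:] = [+0.0000, +0.0303, +0.0606, +0.4030, +0.1273]
  T[3,:] = [+0.0000, +0.0519, +0.1230, +0.1552, +0.2332]
  T[4,:] = [+0.0000, +0.0432, +0.2149, +0.1823, +0.0785]
|eigenvalues of T|: 0.5707, 0.1738, 0.1738, 0.0159, 0.0000.
ρ = 0.5707; 0.5707 < 1 ⇒ converges.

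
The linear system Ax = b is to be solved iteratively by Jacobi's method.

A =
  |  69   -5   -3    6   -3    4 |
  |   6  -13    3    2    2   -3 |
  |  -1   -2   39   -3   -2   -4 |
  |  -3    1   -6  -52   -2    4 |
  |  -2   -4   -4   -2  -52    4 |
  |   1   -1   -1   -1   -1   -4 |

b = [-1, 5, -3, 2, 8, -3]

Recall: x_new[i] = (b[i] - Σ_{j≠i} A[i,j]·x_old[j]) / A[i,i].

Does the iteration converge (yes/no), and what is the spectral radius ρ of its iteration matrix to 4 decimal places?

Diagonal D = diag(69, -13, 39, -52, -52, -4); L, U strict lower/upper.
Jacobi: T = -D⁻¹(L+U), T[2,5] = -(-4)/(39) = +0.1026; T[2,2] = 0.
  T[0,:] = [+0.0000  +0.0725  +0.0435  -0.0870  +0.0435  -0.0580]
  T[1,:] = [+0.4615  +0.0000  +0.2308  +0.1538  +0.1538  -0.2308]
  T[2,:] = [+0.0256  +0.0513  +0.0000  +0.0769  +0.0513  +0.1026]
  T[3,:] = [-0.0577  +0.0192  -0.1154  +0.0000  -0.0385  +0.0769]
  T[4,:] = [-0.0385  -0.0769  -0.0769  -0.0385  +0.0000  +0.0769]
  T[5,:] = [+0.2500  -0.2500  -0.2500  -0.2500  -0.2500  +0.0000]
|eigenvalues of T|: 0.3106, 0.2303, 0.2303, 0.1350, 0.1350, 0.0599.
ρ(T) = max|λ| = 0.3106; 0.3106 < 1, so it converges for any x₀.

yes, ρ = 0.3106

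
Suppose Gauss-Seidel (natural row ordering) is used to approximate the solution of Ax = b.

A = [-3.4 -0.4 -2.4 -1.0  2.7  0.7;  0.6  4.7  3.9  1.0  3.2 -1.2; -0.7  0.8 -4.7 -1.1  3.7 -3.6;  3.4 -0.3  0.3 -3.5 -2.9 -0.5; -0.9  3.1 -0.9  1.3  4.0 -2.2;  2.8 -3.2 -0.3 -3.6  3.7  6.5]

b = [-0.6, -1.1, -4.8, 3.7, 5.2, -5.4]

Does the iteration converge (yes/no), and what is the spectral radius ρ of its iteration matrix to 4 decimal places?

Split A = D + L + U, D = diag(-3.4, 4.7, -4.7, -3.5, 4, 6.5).
GS T = -(D+L)⁻¹U: row 0 first, T[0,2] = -(-2.4)/(-3.4) = -0.7059; later rows by forward substitution.
  T[0,:] = [+0.0000  -0.1176  -0.7059  -0.2941  +0.7941  +0.2059]
  T[1,:] = [+0.0000  +0.0150  -0.7397  -0.1752  -0.7822  +0.2290]
  T[2,:] = [+0.0000  +0.0201  -0.0208  -0.2201  +0.5358  -0.7576]
  T[3,:] = [+0.0000  -0.1139  -0.6241  -0.2896  +0.0558  -0.0274]
  T[4,:] = [+0.0000  +0.0034  +0.6126  +0.1142  +0.8873  +0.2573]
  T[5,:] = [+0.0000  -0.0060  -0.7554  -0.1951  -1.1766  -0.1725]
eigenvalue magnitudes: 1.2672, 0.9275, 0.1978, 0.1978, 0.0976, 0.0000.
ρ(T) = max|λ| = 1.2672; 1.2672 > 1, so it fails to converge.

no, ρ = 1.2672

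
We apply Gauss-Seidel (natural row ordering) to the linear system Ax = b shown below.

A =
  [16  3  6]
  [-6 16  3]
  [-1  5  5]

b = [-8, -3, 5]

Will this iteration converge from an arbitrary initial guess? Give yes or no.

yes

Write A = D+L+U with D = diag(16, 16, 5).
GS T = -(D+L)⁻¹U: row 0 first, T[0,1] = -(3)/(16) = -0.1875; later rows by forward substitution.
  T[0,:] = [+0.0000, -0.1875, -0.3750]
  T[1,:] = [+0.0000, -0.0703, -0.3281]
  T[2,:] = [+0.0000, +0.0328, +0.2531]
|roots of det(T-λI)|: 0.2154, 0.0326, 0.0000.
spectral radius ρ = 0.2154; 0.2154 < 1: convergent.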